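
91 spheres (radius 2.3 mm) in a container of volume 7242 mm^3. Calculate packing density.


V_sphere = 4/3*pi*2.3^3 = 50.965 mm^3
Total V = 91*50.965 = 4637.815 mm^3
PD = 4637.815 / 7242 = 0.64

0.64


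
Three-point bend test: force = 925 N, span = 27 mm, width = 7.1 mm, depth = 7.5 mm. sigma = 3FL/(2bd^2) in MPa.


sigma = 3*925*27/(2*7.1*7.5^2) = 93.8 MPa

93.8


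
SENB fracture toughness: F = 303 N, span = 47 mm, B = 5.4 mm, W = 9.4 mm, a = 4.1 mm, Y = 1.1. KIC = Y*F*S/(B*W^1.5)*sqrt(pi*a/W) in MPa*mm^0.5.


KIC = 1.1*303*47/(5.4*9.4^1.5)*sqrt(pi*4.1/9.4) = 117.83

117.83


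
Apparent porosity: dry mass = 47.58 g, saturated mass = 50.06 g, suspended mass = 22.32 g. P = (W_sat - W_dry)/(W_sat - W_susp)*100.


P = (50.06 - 47.58) / (50.06 - 22.32) * 100 = 2.48 / 27.74 * 100 = 8.9%

8.9


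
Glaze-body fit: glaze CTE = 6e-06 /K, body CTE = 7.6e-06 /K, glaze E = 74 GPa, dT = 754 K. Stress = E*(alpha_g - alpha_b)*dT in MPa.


Stress = 74*1000*(6e-06 - 7.6e-06)*754 = -89.3 MPa

-89.3


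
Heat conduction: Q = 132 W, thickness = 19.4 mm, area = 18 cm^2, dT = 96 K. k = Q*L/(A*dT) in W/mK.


k = 132*19.4/1000/(18/10000*96) = 14.82 W/mK

14.82


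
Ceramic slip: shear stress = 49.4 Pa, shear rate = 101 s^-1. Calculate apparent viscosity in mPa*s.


eta = tau/gamma * 1000 = 49.4/101 * 1000 = 489.1 mPa*s

489.1


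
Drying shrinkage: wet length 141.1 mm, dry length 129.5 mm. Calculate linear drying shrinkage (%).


DS = (141.1 - 129.5) / 141.1 * 100 = 8.22%

8.22


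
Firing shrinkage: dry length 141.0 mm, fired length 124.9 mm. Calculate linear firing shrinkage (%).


FS = (141.0 - 124.9) / 141.0 * 100 = 11.42%

11.42


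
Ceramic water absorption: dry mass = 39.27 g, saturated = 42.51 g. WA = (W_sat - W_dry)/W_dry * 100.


WA = (42.51 - 39.27) / 39.27 * 100 = 8.25%

8.25


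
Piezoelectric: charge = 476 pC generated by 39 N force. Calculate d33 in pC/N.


d33 = 476 / 39 = 12.2 pC/N

12.2


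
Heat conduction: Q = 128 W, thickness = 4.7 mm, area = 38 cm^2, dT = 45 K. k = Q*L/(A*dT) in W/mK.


k = 128*4.7/1000/(38/10000*45) = 3.52 W/mK

3.52


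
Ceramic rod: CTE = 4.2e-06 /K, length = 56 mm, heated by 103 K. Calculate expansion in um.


dL = 4.2e-06 * 56 * 103 * 1000 = 24.226 um

24.226


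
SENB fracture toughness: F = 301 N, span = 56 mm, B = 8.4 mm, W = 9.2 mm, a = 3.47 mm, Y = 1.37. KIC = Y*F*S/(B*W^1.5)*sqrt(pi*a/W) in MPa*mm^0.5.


KIC = 1.37*301*56/(8.4*9.2^1.5)*sqrt(pi*3.47/9.2) = 107.24

107.24


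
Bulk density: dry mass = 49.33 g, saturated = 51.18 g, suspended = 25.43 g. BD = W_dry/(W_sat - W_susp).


BD = 49.33 / (51.18 - 25.43) = 49.33 / 25.75 = 1.916 g/cm^3

1.916


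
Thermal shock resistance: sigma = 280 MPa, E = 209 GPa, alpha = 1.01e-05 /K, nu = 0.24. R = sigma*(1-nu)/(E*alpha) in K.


R = 280*(1-0.24)/(209*1000*1.01e-05) = 101 K

101


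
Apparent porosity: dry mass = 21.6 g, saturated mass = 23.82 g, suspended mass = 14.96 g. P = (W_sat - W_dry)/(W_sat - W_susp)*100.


P = (23.82 - 21.6) / (23.82 - 14.96) * 100 = 2.22 / 8.86 * 100 = 25.1%

25.1


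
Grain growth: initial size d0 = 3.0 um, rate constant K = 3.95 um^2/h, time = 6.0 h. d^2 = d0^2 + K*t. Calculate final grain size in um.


d^2 = 3.0^2 + 3.95*6.0 = 32.7
d = sqrt(32.7) = 5.72 um

5.72


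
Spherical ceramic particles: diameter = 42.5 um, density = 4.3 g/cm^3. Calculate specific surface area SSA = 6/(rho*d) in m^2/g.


SSA = 6 / (4.3 * 42.5) = 0.033 m^2/g

0.033


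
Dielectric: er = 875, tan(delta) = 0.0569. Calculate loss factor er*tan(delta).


Loss = 875 * 0.0569 = 49.788

49.788


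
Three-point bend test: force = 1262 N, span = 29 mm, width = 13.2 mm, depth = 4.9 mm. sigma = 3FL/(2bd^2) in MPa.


sigma = 3*1262*29/(2*13.2*4.9^2) = 173.2 MPa

173.2


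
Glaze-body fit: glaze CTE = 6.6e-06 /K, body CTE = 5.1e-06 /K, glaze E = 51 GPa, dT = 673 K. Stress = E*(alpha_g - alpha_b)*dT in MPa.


Stress = 51*1000*(6.6e-06 - 5.1e-06)*673 = 51.5 MPa

51.5


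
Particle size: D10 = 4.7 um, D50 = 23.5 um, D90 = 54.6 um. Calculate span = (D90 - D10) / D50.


Span = (54.6 - 4.7) / 23.5 = 49.9 / 23.5 = 2.123

2.123


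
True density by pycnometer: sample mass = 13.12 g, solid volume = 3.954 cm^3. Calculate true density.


TD = 13.12 / 3.954 = 3.318 g/cm^3

3.318


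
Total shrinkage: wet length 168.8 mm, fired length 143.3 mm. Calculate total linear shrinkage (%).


TS = (168.8 - 143.3) / 168.8 * 100 = 15.11%

15.11


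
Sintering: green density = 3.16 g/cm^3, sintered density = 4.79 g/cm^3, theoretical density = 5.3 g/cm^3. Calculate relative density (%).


Relative = 4.79 / 5.3 * 100 = 90.4%

90.4


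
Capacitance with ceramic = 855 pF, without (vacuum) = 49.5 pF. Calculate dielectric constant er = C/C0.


er = 855 / 49.5 = 17.27

17.27


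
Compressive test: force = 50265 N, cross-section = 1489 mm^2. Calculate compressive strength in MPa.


CS = 50265 / 1489 = 33.8 MPa

33.8


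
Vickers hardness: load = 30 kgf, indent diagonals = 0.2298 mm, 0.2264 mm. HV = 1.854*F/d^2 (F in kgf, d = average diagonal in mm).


d_avg = (0.2298+0.2264)/2 = 0.2281 mm
HV = 1.854*30/0.2281^2 = 1069

1069


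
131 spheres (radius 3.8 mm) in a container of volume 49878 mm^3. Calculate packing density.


V_sphere = 4/3*pi*3.8^3 = 229.8473 mm^3
Total V = 131*229.8473 = 30109.9963 mm^3
PD = 30109.9963 / 49878 = 0.604

0.604


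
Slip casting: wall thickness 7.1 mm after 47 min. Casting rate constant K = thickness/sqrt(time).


K = 7.1 / sqrt(47) = 7.1 / 6.8557 = 1.036 mm/min^0.5

1.036


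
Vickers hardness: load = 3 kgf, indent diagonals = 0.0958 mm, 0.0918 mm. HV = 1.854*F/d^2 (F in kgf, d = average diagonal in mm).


d_avg = (0.0958+0.0918)/2 = 0.0938 mm
HV = 1.854*3/0.0938^2 = 632

632


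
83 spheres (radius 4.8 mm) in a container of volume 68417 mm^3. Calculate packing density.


V_sphere = 4/3*pi*4.8^3 = 463.2467 mm^3
Total V = 83*463.2467 = 38449.4761 mm^3
PD = 38449.4761 / 68417 = 0.562

0.562


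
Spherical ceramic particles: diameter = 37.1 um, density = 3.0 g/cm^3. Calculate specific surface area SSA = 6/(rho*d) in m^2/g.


SSA = 6 / (3.0 * 37.1) = 0.054 m^2/g

0.054


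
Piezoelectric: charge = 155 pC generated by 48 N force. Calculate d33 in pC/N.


d33 = 155 / 48 = 3.2 pC/N

3.2


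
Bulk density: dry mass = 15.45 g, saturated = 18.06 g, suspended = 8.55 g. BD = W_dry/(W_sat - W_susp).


BD = 15.45 / (18.06 - 8.55) = 15.45 / 9.51 = 1.625 g/cm^3

1.625


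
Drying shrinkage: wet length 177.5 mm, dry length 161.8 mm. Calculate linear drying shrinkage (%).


DS = (177.5 - 161.8) / 177.5 * 100 = 8.85%

8.85


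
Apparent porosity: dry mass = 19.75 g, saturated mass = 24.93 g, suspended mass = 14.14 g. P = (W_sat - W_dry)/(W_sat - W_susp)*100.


P = (24.93 - 19.75) / (24.93 - 14.14) * 100 = 5.18 / 10.79 * 100 = 48.0%

48.0


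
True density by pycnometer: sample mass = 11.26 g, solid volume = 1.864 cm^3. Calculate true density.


TD = 11.26 / 1.864 = 6.041 g/cm^3

6.041


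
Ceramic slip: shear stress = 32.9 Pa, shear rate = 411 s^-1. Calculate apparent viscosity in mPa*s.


eta = tau/gamma * 1000 = 32.9/411 * 1000 = 80.0 mPa*s

80.0


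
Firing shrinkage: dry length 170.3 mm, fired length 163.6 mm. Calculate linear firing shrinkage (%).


FS = (170.3 - 163.6) / 170.3 * 100 = 3.93%

3.93


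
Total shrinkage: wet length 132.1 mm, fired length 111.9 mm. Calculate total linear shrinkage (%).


TS = (132.1 - 111.9) / 132.1 * 100 = 15.29%

15.29


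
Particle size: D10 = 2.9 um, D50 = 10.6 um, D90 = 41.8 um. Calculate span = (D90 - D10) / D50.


Span = (41.8 - 2.9) / 10.6 = 38.9 / 10.6 = 3.67

3.67


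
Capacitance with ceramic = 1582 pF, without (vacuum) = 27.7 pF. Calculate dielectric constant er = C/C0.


er = 1582 / 27.7 = 57.11

57.11


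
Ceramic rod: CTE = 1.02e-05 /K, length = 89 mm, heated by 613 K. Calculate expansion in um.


dL = 1.02e-05 * 89 * 613 * 1000 = 556.481 um

556.481


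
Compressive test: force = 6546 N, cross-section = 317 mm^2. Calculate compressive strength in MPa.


CS = 6546 / 317 = 20.6 MPa

20.6


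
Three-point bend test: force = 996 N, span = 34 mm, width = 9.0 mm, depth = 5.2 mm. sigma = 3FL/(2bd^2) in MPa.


sigma = 3*996*34/(2*9.0*5.2^2) = 208.7 MPa

208.7


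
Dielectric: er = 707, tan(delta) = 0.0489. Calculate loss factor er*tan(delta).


Loss = 707 * 0.0489 = 34.572

34.572


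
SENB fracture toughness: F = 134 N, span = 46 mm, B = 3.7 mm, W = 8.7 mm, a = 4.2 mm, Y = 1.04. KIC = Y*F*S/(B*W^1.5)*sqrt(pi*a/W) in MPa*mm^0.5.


KIC = 1.04*134*46/(3.7*8.7^1.5)*sqrt(pi*4.2/8.7) = 83.15

83.15


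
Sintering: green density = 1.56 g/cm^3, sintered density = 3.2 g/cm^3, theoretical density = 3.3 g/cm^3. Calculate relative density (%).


Relative = 3.2 / 3.3 * 100 = 97.0%

97.0


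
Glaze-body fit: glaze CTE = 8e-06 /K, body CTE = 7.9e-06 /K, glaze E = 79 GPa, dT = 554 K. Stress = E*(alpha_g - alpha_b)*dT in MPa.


Stress = 79*1000*(8e-06 - 7.9e-06)*554 = 4.4 MPa

4.4


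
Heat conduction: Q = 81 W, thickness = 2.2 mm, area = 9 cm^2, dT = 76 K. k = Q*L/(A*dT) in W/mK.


k = 81*2.2/1000/(9/10000*76) = 2.61 W/mK

2.61


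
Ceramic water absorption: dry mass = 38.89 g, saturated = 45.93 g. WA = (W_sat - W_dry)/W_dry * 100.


WA = (45.93 - 38.89) / 38.89 * 100 = 18.1%

18.1


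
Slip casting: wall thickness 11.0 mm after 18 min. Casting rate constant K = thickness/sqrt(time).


K = 11.0 / sqrt(18) = 11.0 / 4.2426 = 2.593 mm/min^0.5

2.593


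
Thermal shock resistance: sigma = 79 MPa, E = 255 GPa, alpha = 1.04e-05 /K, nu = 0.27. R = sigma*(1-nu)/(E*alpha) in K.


R = 79*(1-0.27)/(255*1000*1.04e-05) = 22 K

22


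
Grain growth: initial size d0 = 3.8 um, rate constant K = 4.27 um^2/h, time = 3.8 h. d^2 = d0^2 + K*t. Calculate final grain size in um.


d^2 = 3.8^2 + 4.27*3.8 = 30.666
d = sqrt(30.666) = 5.54 um

5.54


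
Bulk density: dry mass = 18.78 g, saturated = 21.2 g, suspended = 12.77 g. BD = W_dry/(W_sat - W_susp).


BD = 18.78 / (21.2 - 12.77) = 18.78 / 8.43 = 2.228 g/cm^3

2.228


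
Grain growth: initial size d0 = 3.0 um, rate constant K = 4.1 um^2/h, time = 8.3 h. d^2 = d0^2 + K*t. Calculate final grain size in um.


d^2 = 3.0^2 + 4.1*8.3 = 43.03
d = sqrt(43.03) = 6.56 um

6.56


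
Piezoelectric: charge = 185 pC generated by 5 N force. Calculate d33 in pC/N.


d33 = 185 / 5 = 37.0 pC/N

37.0


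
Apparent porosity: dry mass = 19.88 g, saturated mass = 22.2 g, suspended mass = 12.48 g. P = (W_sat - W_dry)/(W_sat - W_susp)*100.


P = (22.2 - 19.88) / (22.2 - 12.48) * 100 = 2.32 / 9.72 * 100 = 23.9%

23.9


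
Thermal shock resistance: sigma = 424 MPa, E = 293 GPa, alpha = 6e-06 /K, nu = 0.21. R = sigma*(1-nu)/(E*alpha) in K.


R = 424*(1-0.21)/(293*1000*6e-06) = 191 K

191


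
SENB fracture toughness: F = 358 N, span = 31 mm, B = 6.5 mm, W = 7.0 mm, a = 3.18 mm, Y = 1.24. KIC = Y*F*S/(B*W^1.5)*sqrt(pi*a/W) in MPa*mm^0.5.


KIC = 1.24*358*31/(6.5*7.0^1.5)*sqrt(pi*3.18/7.0) = 136.57

136.57


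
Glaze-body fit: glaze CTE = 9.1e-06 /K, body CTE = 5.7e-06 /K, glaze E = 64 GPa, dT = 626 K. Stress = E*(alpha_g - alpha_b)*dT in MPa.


Stress = 64*1000*(9.1e-06 - 5.7e-06)*626 = 136.2 MPa

136.2


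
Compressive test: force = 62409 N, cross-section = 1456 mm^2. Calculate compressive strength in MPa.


CS = 62409 / 1456 = 42.9 MPa

42.9


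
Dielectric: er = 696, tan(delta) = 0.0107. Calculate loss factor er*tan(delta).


Loss = 696 * 0.0107 = 7.447

7.447


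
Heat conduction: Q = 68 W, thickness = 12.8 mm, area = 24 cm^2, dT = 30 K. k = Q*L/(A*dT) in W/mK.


k = 68*12.8/1000/(24/10000*30) = 12.09 W/mK

12.09


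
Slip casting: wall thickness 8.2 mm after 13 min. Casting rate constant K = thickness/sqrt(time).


K = 8.2 / sqrt(13) = 8.2 / 3.6056 = 2.274 mm/min^0.5

2.274


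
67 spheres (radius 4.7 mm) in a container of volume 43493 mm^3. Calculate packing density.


V_sphere = 4/3*pi*4.7^3 = 434.8928 mm^3
Total V = 67*434.8928 = 29137.8176 mm^3
PD = 29137.8176 / 43493 = 0.67

0.67


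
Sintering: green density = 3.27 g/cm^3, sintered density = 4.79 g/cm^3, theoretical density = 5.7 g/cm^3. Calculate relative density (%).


Relative = 4.79 / 5.7 * 100 = 84.0%

84.0


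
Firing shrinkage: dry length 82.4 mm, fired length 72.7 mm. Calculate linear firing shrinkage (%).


FS = (82.4 - 72.7) / 82.4 * 100 = 11.77%

11.77


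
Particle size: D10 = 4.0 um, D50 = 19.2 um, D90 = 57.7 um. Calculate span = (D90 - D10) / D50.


Span = (57.7 - 4.0) / 19.2 = 53.7 / 19.2 = 2.797

2.797


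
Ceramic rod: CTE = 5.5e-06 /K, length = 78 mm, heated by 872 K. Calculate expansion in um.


dL = 5.5e-06 * 78 * 872 * 1000 = 374.088 um

374.088


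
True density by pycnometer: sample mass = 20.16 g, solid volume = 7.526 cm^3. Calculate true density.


TD = 20.16 / 7.526 = 2.679 g/cm^3

2.679


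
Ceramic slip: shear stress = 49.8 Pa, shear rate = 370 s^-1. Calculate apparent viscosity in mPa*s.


eta = tau/gamma * 1000 = 49.8/370 * 1000 = 134.6 mPa*s

134.6


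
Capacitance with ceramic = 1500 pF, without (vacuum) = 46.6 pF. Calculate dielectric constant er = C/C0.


er = 1500 / 46.6 = 32.19

32.19


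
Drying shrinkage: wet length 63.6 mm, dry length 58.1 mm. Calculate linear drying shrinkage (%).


DS = (63.6 - 58.1) / 63.6 * 100 = 8.65%

8.65


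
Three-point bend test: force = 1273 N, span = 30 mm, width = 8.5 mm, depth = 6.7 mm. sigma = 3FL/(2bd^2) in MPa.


sigma = 3*1273*30/(2*8.5*6.7^2) = 150.1 MPa

150.1


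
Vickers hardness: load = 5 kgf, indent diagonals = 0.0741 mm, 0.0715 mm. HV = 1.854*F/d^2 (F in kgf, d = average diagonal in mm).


d_avg = (0.0741+0.0715)/2 = 0.0728 mm
HV = 1.854*5/0.0728^2 = 1749

1749


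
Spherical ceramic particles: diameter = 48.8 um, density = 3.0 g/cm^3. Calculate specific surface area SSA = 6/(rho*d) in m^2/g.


SSA = 6 / (3.0 * 48.8) = 0.041 m^2/g

0.041


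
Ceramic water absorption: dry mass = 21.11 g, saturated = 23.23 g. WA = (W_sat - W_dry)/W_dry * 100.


WA = (23.23 - 21.11) / 21.11 * 100 = 10.04%

10.04


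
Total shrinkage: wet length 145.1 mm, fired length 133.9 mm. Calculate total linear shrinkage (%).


TS = (145.1 - 133.9) / 145.1 * 100 = 7.72%

7.72


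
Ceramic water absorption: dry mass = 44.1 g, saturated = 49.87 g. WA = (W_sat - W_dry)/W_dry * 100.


WA = (49.87 - 44.1) / 44.1 * 100 = 13.08%

13.08


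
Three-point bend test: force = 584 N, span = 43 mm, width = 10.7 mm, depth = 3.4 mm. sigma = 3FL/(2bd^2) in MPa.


sigma = 3*584*43/(2*10.7*3.4^2) = 304.5 MPa

304.5


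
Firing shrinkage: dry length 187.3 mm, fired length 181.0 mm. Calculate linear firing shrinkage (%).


FS = (187.3 - 181.0) / 187.3 * 100 = 3.36%

3.36


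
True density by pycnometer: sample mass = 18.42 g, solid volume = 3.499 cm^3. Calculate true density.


TD = 18.42 / 3.499 = 5.264 g/cm^3

5.264


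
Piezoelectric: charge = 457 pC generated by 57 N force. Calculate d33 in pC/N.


d33 = 457 / 57 = 8.0 pC/N

8.0


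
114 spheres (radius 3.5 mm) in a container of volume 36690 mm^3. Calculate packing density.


V_sphere = 4/3*pi*3.5^3 = 179.5944 mm^3
Total V = 114*179.5944 = 20473.7616 mm^3
PD = 20473.7616 / 36690 = 0.558

0.558


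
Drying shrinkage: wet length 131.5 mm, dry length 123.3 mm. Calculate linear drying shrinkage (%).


DS = (131.5 - 123.3) / 131.5 * 100 = 6.24%

6.24


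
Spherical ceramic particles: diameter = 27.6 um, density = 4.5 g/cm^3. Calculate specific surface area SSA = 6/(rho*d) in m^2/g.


SSA = 6 / (4.5 * 27.6) = 0.048 m^2/g

0.048


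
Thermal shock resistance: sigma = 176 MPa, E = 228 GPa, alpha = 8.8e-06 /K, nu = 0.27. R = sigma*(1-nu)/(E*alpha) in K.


R = 176*(1-0.27)/(228*1000*8.8e-06) = 64 K

64


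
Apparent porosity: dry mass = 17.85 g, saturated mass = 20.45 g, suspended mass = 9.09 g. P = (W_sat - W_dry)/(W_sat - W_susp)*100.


P = (20.45 - 17.85) / (20.45 - 9.09) * 100 = 2.6 / 11.36 * 100 = 22.9%

22.9


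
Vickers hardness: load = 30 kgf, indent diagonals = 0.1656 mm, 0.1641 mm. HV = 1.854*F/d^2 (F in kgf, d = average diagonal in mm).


d_avg = (0.1656+0.1641)/2 = 0.16485 mm
HV = 1.854*30/0.16485^2 = 2047

2047


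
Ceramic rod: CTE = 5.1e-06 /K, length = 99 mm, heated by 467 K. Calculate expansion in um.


dL = 5.1e-06 * 99 * 467 * 1000 = 235.788 um

235.788


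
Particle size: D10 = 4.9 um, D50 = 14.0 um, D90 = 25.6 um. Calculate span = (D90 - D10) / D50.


Span = (25.6 - 4.9) / 14.0 = 20.7 / 14.0 = 1.479

1.479


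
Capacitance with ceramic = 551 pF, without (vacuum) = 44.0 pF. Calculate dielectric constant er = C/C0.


er = 551 / 44.0 = 12.52

12.52


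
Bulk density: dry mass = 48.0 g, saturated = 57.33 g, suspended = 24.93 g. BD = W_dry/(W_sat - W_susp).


BD = 48.0 / (57.33 - 24.93) = 48.0 / 32.4 = 1.481 g/cm^3

1.481


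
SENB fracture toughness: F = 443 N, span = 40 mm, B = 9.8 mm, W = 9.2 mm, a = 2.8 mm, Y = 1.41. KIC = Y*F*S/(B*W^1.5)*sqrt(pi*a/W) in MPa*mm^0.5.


KIC = 1.41*443*40/(9.8*9.2^1.5)*sqrt(pi*2.8/9.2) = 89.34

89.34


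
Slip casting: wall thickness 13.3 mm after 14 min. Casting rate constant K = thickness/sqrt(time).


K = 13.3 / sqrt(14) = 13.3 / 3.7417 = 3.555 mm/min^0.5

3.555


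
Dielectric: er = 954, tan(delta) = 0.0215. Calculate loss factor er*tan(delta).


Loss = 954 * 0.0215 = 20.511

20.511


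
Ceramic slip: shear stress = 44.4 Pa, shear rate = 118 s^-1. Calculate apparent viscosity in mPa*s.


eta = tau/gamma * 1000 = 44.4/118 * 1000 = 376.3 mPa*s

376.3


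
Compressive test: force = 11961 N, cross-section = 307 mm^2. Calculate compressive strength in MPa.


CS = 11961 / 307 = 39.0 MPa

39.0


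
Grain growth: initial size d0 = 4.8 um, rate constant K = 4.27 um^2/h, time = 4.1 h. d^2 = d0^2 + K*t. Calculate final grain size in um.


d^2 = 4.8^2 + 4.27*4.1 = 40.547
d = sqrt(40.547) = 6.37 um

6.37


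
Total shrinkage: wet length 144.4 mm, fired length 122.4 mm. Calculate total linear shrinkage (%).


TS = (144.4 - 122.4) / 144.4 * 100 = 15.24%

15.24


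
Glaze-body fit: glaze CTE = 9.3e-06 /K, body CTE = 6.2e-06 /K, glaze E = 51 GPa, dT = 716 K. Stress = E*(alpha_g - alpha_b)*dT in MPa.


Stress = 51*1000*(9.3e-06 - 6.2e-06)*716 = 113.2 MPa

113.2


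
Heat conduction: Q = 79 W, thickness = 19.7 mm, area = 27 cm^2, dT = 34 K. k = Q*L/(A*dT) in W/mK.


k = 79*19.7/1000/(27/10000*34) = 16.95 W/mK

16.95


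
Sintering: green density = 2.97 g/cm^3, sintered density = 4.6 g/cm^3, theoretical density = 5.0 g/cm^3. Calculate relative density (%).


Relative = 4.6 / 5.0 * 100 = 92.0%

92.0


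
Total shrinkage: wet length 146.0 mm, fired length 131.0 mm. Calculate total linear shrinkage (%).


TS = (146.0 - 131.0) / 146.0 * 100 = 10.27%

10.27


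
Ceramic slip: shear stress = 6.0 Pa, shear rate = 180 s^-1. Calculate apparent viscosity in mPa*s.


eta = tau/gamma * 1000 = 6.0/180 * 1000 = 33.3 mPa*s

33.3


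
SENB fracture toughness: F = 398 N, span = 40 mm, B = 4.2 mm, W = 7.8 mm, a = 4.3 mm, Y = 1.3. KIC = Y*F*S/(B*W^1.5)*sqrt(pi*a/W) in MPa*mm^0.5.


KIC = 1.3*398*40/(4.2*7.8^1.5)*sqrt(pi*4.3/7.8) = 297.69

297.69


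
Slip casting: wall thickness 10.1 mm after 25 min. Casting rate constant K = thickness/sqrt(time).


K = 10.1 / sqrt(25) = 10.1 / 5.0 = 2.02 mm/min^0.5

2.02


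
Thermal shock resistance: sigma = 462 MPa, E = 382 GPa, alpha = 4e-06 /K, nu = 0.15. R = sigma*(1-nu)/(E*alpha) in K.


R = 462*(1-0.15)/(382*1000*4e-06) = 257 K

257


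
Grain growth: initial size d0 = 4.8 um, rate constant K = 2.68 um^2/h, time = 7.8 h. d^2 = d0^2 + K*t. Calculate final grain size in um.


d^2 = 4.8^2 + 2.68*7.8 = 43.944
d = sqrt(43.944) = 6.63 um

6.63


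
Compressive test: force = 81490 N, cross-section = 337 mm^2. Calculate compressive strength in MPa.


CS = 81490 / 337 = 241.8 MPa

241.8


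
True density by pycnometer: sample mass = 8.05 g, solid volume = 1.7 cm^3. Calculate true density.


TD = 8.05 / 1.7 = 4.735 g/cm^3

4.735


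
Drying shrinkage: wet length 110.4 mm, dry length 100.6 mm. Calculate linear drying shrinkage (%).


DS = (110.4 - 100.6) / 110.4 * 100 = 8.88%

8.88


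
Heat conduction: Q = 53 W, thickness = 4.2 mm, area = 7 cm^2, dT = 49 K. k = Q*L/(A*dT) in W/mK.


k = 53*4.2/1000/(7/10000*49) = 6.49 W/mK

6.49


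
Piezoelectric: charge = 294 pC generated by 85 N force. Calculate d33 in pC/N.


d33 = 294 / 85 = 3.5 pC/N

3.5


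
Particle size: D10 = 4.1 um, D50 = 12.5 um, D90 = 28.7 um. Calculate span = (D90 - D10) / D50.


Span = (28.7 - 4.1) / 12.5 = 24.6 / 12.5 = 1.968

1.968


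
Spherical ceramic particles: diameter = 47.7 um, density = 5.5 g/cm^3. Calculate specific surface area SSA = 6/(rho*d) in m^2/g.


SSA = 6 / (5.5 * 47.7) = 0.023 m^2/g

0.023


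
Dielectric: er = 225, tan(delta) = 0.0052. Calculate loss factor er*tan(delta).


Loss = 225 * 0.0052 = 1.17

1.17


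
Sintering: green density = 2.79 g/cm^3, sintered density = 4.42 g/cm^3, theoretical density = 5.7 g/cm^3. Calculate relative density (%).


Relative = 4.42 / 5.7 * 100 = 77.5%

77.5


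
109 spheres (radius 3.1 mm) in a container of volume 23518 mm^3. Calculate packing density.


V_sphere = 4/3*pi*3.1^3 = 124.7882 mm^3
Total V = 109*124.7882 = 13601.9138 mm^3
PD = 13601.9138 / 23518 = 0.578

0.578


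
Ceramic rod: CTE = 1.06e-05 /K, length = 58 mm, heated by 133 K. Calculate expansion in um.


dL = 1.06e-05 * 58 * 133 * 1000 = 81.768 um

81.768


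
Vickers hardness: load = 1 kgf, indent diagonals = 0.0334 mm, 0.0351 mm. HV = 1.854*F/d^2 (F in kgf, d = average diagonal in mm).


d_avg = (0.0334+0.0351)/2 = 0.03425 mm
HV = 1.854*1/0.03425^2 = 1580

1580


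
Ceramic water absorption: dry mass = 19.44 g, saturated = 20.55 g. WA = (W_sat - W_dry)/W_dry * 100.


WA = (20.55 - 19.44) / 19.44 * 100 = 5.71%

5.71


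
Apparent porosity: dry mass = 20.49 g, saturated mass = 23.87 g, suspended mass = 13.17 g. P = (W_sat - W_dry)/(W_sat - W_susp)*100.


P = (23.87 - 20.49) / (23.87 - 13.17) * 100 = 3.38 / 10.7 * 100 = 31.6%

31.6


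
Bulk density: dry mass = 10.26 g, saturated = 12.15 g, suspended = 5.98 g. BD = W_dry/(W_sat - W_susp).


BD = 10.26 / (12.15 - 5.98) = 10.26 / 6.17 = 1.663 g/cm^3

1.663


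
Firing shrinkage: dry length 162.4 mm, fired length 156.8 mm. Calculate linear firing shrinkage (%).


FS = (162.4 - 156.8) / 162.4 * 100 = 3.45%

3.45


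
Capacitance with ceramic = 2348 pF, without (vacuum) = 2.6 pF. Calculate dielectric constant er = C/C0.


er = 2348 / 2.6 = 903.08

903.08


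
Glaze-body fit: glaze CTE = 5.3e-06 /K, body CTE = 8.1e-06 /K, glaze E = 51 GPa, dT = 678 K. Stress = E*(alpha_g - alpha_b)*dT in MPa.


Stress = 51*1000*(5.3e-06 - 8.1e-06)*678 = -96.8 MPa

-96.8


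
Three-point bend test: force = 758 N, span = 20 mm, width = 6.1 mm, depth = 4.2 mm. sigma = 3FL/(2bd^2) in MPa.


sigma = 3*758*20/(2*6.1*4.2^2) = 211.3 MPa

211.3


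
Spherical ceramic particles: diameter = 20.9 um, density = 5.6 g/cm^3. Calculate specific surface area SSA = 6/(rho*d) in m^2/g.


SSA = 6 / (5.6 * 20.9) = 0.051 m^2/g

0.051


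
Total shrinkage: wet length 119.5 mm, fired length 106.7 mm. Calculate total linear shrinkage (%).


TS = (119.5 - 106.7) / 119.5 * 100 = 10.71%

10.71


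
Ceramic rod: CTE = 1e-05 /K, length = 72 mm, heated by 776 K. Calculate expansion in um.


dL = 1e-05 * 72 * 776 * 1000 = 558.72 um

558.72


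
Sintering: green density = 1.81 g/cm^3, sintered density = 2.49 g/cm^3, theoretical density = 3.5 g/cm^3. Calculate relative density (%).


Relative = 2.49 / 3.5 * 100 = 71.1%

71.1


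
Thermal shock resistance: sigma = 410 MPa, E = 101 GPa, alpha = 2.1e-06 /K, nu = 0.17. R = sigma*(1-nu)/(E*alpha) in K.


R = 410*(1-0.17)/(101*1000*2.1e-06) = 1604 K

1604


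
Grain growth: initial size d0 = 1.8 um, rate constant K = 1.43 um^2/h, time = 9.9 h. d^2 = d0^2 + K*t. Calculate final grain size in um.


d^2 = 1.8^2 + 1.43*9.9 = 17.397
d = sqrt(17.397) = 4.17 um

4.17


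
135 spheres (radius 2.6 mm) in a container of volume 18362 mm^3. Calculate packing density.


V_sphere = 4/3*pi*2.6^3 = 73.6222 mm^3
Total V = 135*73.6222 = 9938.997 mm^3
PD = 9938.997 / 18362 = 0.541

0.541


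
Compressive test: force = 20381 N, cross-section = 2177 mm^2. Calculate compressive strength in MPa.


CS = 20381 / 2177 = 9.4 MPa

9.4


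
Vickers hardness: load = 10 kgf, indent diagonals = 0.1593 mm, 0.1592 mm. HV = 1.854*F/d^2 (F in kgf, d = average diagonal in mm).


d_avg = (0.1593+0.1592)/2 = 0.15925 mm
HV = 1.854*10/0.15925^2 = 731

731


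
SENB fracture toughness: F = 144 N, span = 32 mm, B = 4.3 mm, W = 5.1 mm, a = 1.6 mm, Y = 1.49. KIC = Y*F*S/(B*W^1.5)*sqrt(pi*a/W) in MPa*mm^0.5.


KIC = 1.49*144*32/(4.3*5.1^1.5)*sqrt(pi*1.6/5.1) = 137.63

137.63


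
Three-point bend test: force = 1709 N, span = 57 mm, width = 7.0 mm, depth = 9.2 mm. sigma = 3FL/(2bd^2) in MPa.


sigma = 3*1709*57/(2*7.0*9.2^2) = 246.6 MPa

246.6


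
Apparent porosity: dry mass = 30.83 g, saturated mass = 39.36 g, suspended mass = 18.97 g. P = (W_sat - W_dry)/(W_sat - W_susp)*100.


P = (39.36 - 30.83) / (39.36 - 18.97) * 100 = 8.53 / 20.39 * 100 = 41.8%

41.8


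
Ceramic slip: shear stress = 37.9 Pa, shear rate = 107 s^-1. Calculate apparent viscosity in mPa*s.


eta = tau/gamma * 1000 = 37.9/107 * 1000 = 354.2 mPa*s

354.2


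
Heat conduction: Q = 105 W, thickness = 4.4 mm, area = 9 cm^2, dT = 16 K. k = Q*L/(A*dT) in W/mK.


k = 105*4.4/1000/(9/10000*16) = 32.08 W/mK

32.08


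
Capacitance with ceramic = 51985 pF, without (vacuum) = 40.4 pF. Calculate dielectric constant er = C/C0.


er = 51985 / 40.4 = 1286.76

1286.76


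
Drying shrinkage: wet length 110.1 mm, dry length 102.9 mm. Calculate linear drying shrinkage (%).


DS = (110.1 - 102.9) / 110.1 * 100 = 6.54%

6.54


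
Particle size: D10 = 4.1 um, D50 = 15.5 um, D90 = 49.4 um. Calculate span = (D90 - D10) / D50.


Span = (49.4 - 4.1) / 15.5 = 45.3 / 15.5 = 2.923

2.923


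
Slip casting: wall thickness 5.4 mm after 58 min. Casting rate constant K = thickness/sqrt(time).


K = 5.4 / sqrt(58) = 5.4 / 7.6158 = 0.709 mm/min^0.5

0.709


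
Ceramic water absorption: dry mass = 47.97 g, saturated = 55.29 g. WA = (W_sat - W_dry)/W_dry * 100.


WA = (55.29 - 47.97) / 47.97 * 100 = 15.26%

15.26


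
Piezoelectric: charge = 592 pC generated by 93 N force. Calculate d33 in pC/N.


d33 = 592 / 93 = 6.4 pC/N

6.4


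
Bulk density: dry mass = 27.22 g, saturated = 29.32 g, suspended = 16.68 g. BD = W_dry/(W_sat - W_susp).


BD = 27.22 / (29.32 - 16.68) = 27.22 / 12.64 = 2.153 g/cm^3

2.153


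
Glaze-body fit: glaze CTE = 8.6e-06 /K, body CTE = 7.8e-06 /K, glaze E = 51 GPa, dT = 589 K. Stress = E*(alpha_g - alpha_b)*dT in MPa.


Stress = 51*1000*(8.6e-06 - 7.8e-06)*589 = 24.0 MPa

24.0


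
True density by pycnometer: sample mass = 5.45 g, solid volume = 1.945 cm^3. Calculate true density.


TD = 5.45 / 1.945 = 2.802 g/cm^3

2.802


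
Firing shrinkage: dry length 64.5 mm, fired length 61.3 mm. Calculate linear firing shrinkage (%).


FS = (64.5 - 61.3) / 64.5 * 100 = 4.96%

4.96


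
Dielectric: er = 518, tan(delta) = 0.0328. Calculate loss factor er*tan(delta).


Loss = 518 * 0.0328 = 16.99

16.99


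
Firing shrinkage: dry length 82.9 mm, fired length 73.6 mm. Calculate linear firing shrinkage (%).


FS = (82.9 - 73.6) / 82.9 * 100 = 11.22%

11.22


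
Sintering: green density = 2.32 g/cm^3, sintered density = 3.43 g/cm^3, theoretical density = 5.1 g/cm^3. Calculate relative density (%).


Relative = 3.43 / 5.1 * 100 = 67.3%

67.3


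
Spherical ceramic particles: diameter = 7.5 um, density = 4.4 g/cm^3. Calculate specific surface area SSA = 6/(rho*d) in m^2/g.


SSA = 6 / (4.4 * 7.5) = 0.182 m^2/g

0.182


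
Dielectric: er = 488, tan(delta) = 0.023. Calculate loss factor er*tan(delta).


Loss = 488 * 0.023 = 11.224

11.224


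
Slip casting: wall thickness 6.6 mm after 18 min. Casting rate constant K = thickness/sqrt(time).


K = 6.6 / sqrt(18) = 6.6 / 4.2426 = 1.556 mm/min^0.5

1.556


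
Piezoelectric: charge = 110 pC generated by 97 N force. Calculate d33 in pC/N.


d33 = 110 / 97 = 1.1 pC/N

1.1


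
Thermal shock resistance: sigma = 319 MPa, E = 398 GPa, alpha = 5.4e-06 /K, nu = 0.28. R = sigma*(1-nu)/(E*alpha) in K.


R = 319*(1-0.28)/(398*1000*5.4e-06) = 107 K

107


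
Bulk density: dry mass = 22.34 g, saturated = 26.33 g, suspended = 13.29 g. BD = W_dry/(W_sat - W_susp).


BD = 22.34 / (26.33 - 13.29) = 22.34 / 13.04 = 1.713 g/cm^3

1.713


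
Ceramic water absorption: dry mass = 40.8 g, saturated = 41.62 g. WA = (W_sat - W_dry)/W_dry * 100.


WA = (41.62 - 40.8) / 40.8 * 100 = 2.01%

2.01


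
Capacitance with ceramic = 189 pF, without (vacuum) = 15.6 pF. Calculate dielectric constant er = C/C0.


er = 189 / 15.6 = 12.12

12.12


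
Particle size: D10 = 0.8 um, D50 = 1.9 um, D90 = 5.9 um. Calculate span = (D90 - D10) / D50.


Span = (5.9 - 0.8) / 1.9 = 5.1 / 1.9 = 2.684

2.684


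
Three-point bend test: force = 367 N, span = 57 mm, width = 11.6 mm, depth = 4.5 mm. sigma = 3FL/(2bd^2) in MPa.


sigma = 3*367*57/(2*11.6*4.5^2) = 133.6 MPa

133.6


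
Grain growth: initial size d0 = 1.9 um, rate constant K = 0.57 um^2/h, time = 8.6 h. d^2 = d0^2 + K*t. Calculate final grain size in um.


d^2 = 1.9^2 + 0.57*8.6 = 8.512
d = sqrt(8.512) = 2.92 um

2.92


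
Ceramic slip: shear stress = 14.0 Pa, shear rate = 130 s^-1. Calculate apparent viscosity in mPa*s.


eta = tau/gamma * 1000 = 14.0/130 * 1000 = 107.7 mPa*s

107.7


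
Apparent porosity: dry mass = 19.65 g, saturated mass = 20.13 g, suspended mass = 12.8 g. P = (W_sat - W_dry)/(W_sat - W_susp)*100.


P = (20.13 - 19.65) / (20.13 - 12.8) * 100 = 0.48 / 7.33 * 100 = 6.5%

6.5


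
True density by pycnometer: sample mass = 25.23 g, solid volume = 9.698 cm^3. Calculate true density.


TD = 25.23 / 9.698 = 2.602 g/cm^3

2.602


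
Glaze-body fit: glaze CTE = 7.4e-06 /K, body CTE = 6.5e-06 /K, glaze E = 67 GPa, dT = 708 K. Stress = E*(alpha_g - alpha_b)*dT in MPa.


Stress = 67*1000*(7.4e-06 - 6.5e-06)*708 = 42.7 MPa

42.7


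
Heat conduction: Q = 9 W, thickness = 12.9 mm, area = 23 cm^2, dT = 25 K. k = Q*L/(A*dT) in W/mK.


k = 9*12.9/1000/(23/10000*25) = 2.02 W/mK

2.02


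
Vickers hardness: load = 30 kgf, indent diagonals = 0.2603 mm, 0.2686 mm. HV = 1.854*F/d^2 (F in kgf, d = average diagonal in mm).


d_avg = (0.2603+0.2686)/2 = 0.26445 mm
HV = 1.854*30/0.26445^2 = 795

795


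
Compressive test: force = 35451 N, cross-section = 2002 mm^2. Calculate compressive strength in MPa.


CS = 35451 / 2002 = 17.7 MPa

17.7


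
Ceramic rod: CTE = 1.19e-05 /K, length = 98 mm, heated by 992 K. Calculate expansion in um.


dL = 1.19e-05 * 98 * 992 * 1000 = 1156.87 um

1156.87


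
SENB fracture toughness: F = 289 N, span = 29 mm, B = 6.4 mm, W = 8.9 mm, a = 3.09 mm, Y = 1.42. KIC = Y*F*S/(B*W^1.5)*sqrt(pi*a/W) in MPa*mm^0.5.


KIC = 1.42*289*29/(6.4*8.9^1.5)*sqrt(pi*3.09/8.9) = 73.14

73.14


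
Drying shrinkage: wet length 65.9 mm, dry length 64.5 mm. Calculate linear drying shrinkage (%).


DS = (65.9 - 64.5) / 65.9 * 100 = 2.12%

2.12


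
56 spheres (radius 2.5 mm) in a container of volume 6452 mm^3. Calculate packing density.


V_sphere = 4/3*pi*2.5^3 = 65.4498 mm^3
Total V = 56*65.4498 = 3665.1888 mm^3
PD = 3665.1888 / 6452 = 0.568

0.568


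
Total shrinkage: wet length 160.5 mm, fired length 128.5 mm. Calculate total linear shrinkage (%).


TS = (160.5 - 128.5) / 160.5 * 100 = 19.94%

19.94


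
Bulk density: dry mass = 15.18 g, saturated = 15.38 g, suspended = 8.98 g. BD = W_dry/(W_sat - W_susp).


BD = 15.18 / (15.38 - 8.98) = 15.18 / 6.4 = 2.372 g/cm^3

2.372


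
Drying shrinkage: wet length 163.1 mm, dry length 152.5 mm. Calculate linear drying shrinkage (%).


DS = (163.1 - 152.5) / 163.1 * 100 = 6.5%

6.5


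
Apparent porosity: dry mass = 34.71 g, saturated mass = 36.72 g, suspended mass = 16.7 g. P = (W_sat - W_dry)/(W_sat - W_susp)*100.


P = (36.72 - 34.71) / (36.72 - 16.7) * 100 = 2.01 / 20.02 * 100 = 10.0%

10.0


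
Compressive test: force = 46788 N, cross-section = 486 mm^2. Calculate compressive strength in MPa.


CS = 46788 / 486 = 96.3 MPa

96.3


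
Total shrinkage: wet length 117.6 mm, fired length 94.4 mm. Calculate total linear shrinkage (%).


TS = (117.6 - 94.4) / 117.6 * 100 = 19.73%

19.73


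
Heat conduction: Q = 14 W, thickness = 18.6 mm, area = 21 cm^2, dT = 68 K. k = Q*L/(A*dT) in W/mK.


k = 14*18.6/1000/(21/10000*68) = 1.82 W/mK

1.82


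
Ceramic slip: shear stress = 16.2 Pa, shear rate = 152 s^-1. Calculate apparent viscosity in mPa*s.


eta = tau/gamma * 1000 = 16.2/152 * 1000 = 106.6 mPa*s

106.6


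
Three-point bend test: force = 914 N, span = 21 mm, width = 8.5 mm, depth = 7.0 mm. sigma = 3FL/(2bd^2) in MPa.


sigma = 3*914*21/(2*8.5*7.0^2) = 69.1 MPa

69.1


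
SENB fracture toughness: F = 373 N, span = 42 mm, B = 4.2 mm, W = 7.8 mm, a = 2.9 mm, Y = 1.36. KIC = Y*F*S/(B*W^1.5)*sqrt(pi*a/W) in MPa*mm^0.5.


KIC = 1.36*373*42/(4.2*7.8^1.5)*sqrt(pi*2.9/7.8) = 251.67

251.67


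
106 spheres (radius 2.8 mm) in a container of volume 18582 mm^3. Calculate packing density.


V_sphere = 4/3*pi*2.8^3 = 91.9523 mm^3
Total V = 106*91.9523 = 9746.9438 mm^3
PD = 9746.9438 / 18582 = 0.525

0.525


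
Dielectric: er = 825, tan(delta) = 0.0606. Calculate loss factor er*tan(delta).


Loss = 825 * 0.0606 = 49.995

49.995


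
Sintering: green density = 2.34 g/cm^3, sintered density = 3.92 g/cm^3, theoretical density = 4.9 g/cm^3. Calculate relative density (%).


Relative = 3.92 / 4.9 * 100 = 80.0%

80.0


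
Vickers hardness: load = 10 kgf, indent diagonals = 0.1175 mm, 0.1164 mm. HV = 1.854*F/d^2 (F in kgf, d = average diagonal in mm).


d_avg = (0.1175+0.1164)/2 = 0.11695 mm
HV = 1.854*10/0.11695^2 = 1356

1356


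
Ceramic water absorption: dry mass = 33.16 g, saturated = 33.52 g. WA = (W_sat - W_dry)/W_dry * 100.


WA = (33.52 - 33.16) / 33.16 * 100 = 1.09%

1.09


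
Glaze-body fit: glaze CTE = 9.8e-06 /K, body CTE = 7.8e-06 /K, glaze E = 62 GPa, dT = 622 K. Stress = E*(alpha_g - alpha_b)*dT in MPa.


Stress = 62*1000*(9.8e-06 - 7.8e-06)*622 = 77.1 MPa

77.1


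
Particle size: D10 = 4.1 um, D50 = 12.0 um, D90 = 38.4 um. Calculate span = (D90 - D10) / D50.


Span = (38.4 - 4.1) / 12.0 = 34.3 / 12.0 = 2.858

2.858


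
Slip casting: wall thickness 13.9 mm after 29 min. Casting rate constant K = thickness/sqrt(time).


K = 13.9 / sqrt(29) = 13.9 / 5.3852 = 2.581 mm/min^0.5

2.581


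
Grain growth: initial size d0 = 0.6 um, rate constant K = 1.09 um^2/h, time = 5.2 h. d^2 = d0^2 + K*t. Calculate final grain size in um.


d^2 = 0.6^2 + 1.09*5.2 = 6.028
d = sqrt(6.028) = 2.46 um

2.46


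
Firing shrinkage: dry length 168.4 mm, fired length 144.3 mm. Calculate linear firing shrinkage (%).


FS = (168.4 - 144.3) / 168.4 * 100 = 14.31%

14.31


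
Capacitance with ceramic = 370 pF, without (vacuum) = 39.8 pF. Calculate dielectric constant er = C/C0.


er = 370 / 39.8 = 9.3

9.3


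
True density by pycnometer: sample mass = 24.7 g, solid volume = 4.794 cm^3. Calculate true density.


TD = 24.7 / 4.794 = 5.152 g/cm^3

5.152


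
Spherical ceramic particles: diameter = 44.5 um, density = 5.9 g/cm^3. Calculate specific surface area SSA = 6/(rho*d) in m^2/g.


SSA = 6 / (5.9 * 44.5) = 0.023 m^2/g

0.023


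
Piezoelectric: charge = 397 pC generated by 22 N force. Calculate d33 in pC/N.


d33 = 397 / 22 = 18.0 pC/N

18.0


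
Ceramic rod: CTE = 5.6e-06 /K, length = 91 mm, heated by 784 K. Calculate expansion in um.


dL = 5.6e-06 * 91 * 784 * 1000 = 399.526 um

399.526


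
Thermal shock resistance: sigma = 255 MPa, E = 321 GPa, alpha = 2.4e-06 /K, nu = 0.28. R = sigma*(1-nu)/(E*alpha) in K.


R = 255*(1-0.28)/(321*1000*2.4e-06) = 238 K

238


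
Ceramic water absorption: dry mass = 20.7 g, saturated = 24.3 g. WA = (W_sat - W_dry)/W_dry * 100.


WA = (24.3 - 20.7) / 20.7 * 100 = 17.39%

17.39


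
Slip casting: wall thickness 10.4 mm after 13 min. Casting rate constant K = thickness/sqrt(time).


K = 10.4 / sqrt(13) = 10.4 / 3.6056 = 2.884 mm/min^0.5

2.884


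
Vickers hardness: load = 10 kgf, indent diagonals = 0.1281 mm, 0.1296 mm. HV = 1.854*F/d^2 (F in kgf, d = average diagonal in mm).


d_avg = (0.1281+0.1296)/2 = 0.12885 mm
HV = 1.854*10/0.12885^2 = 1117

1117


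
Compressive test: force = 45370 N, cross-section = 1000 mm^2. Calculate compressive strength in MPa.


CS = 45370 / 1000 = 45.4 MPa

45.4


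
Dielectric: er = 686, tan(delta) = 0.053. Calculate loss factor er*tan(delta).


Loss = 686 * 0.053 = 36.358

36.358


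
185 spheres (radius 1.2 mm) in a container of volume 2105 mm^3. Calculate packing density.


V_sphere = 4/3*pi*1.2^3 = 7.2382 mm^3
Total V = 185*7.2382 = 1339.067 mm^3
PD = 1339.067 / 2105 = 0.636

0.636


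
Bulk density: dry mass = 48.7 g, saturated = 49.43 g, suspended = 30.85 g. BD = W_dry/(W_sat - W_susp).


BD = 48.7 / (49.43 - 30.85) = 48.7 / 18.58 = 2.621 g/cm^3

2.621


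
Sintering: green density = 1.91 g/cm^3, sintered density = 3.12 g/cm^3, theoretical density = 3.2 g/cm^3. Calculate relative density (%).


Relative = 3.12 / 3.2 * 100 = 97.5%

97.5


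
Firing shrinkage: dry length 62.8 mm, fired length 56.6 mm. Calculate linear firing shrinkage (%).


FS = (62.8 - 56.6) / 62.8 * 100 = 9.87%

9.87


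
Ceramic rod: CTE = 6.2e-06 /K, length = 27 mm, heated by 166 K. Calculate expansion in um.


dL = 6.2e-06 * 27 * 166 * 1000 = 27.788 um

27.788


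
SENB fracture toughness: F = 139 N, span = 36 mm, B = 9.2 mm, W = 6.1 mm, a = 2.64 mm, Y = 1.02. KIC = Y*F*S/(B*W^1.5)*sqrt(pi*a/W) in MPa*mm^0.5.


KIC = 1.02*139*36/(9.2*6.1^1.5)*sqrt(pi*2.64/6.1) = 42.94

42.94


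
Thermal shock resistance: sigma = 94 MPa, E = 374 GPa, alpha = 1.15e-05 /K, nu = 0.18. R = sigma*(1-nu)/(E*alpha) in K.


R = 94*(1-0.18)/(374*1000*1.15e-05) = 18 K

18


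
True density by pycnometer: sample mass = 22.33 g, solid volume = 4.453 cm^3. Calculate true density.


TD = 22.33 / 4.453 = 5.015 g/cm^3

5.015


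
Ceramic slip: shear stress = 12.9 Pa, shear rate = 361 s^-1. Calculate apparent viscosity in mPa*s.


eta = tau/gamma * 1000 = 12.9/361 * 1000 = 35.7 mPa*s

35.7


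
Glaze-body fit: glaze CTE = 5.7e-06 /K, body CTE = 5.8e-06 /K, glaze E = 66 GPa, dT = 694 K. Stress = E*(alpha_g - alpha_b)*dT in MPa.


Stress = 66*1000*(5.7e-06 - 5.8e-06)*694 = -4.6 MPa

-4.6


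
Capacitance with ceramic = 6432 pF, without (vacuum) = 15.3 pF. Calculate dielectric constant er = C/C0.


er = 6432 / 15.3 = 420.39

420.39


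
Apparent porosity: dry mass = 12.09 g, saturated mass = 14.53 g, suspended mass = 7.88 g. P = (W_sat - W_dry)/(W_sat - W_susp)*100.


P = (14.53 - 12.09) / (14.53 - 7.88) * 100 = 2.44 / 6.65 * 100 = 36.7%

36.7
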